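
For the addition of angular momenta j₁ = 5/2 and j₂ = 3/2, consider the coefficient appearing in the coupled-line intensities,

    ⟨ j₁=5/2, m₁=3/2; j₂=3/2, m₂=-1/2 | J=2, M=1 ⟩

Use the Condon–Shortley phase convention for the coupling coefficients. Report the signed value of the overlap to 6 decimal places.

j₁+j₂−J=2  J+j₁−j₂=3  J−j₁+j₂=1  j₁+j₂+J+1=7
(j₁±m₁, j₂±m₂, J±M) = (4,1,1,2,3,1)
P² = 24/7
sum k=0..1:
  [0] +1/4 = 1/4
  [1] −1/6 = -1/6
S = 1/12
C² = P²·S² = 1/42 ; C = +0.154303

+√(1/42) ≈ +0.154303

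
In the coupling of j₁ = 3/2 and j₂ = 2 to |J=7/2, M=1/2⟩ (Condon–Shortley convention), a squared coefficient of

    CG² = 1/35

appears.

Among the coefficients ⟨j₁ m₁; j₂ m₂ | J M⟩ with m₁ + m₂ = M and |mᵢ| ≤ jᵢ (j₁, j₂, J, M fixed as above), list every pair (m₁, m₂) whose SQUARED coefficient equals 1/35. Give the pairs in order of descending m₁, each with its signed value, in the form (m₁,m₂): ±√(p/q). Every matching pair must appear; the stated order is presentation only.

Admissible pairs with m₁+m₂ = M = 1/2: (-3/2,2), (-1/2,1), (1/2,0), (3/2,-1)
  (m₁,m₂)=(3/2,-1): CG² = 4/35, CG = +√(4/35)
  (m₁,m₂)=(1/2,0): CG² = 18/35, CG = +√(18/35)
  (m₁,m₂)=(-1/2,1): CG² = 12/35, CG = +√(12/35)
  (m₁,m₂)=(-3/2,2): CG² = 1/35, CG = +√(1/35)   ← matches the target
Pairs with CG² = 1/35: (-3/2,2): +√(1/35)

(-3/2,2): +√(1/35)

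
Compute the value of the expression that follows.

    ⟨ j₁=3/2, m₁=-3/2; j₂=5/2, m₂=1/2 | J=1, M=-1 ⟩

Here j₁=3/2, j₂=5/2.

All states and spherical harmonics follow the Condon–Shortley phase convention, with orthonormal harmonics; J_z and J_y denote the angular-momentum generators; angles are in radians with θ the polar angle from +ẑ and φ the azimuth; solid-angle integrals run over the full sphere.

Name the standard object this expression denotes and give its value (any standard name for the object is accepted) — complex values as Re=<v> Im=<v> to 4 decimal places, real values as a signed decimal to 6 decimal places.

This is a Clebsch–Gordan (vector-coupling) coefficient.
triangle: 3!*0!*2!/6! = 12/720
(j±m)!: 0!*3!*3!*2!*0!*2! = 144
prefactor² = (2J+1)*Δ*N² = 36/5
  k=3: −1/(3!*0!*0!*0!*0!*2!) = -1/12
Σ = -1/12  ⇒  CG² = 36/5*(-1/12)² = 1/20
CG = −√(1/20) = -0.223607

Clebsch–Gordan coefficient, −√(1/20) ≈ -0.223607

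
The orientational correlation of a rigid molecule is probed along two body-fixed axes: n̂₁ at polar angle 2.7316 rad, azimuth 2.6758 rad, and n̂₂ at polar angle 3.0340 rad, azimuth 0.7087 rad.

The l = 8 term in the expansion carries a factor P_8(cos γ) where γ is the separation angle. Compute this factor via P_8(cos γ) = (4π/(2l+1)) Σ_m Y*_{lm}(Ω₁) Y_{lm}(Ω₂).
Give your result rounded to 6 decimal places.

-0.408192

Summing Y*_{l m}(θ₁,φ₁)·Y_{l m}(θ₂,φ₂) over m ∈ [−8, 8]; prefactor 4π/(2·8+1) = 0.739198:
  m=-8: Y*=(-0.000274, 0.000181)  Y=(0.000000, 0.000000)  product (-0.000000, -0.000000)
  m=-7: Y*=(-0.003002, 0.000359)  Y=(-0.000000, -0.000000)  product (0.000000, 0.000000)
  m=-6: Y*=(-0.016494, -0.005962)  Y=(-0.000004, 0.000007)  product (0.000000, -0.000000)
  m=-5: Y*=(-0.049620, -0.052399)  Y=(0.000126, -0.000053)  product (-0.000009, -0.000004)
  m=-4: Y*=(-0.061823, -0.205393)  Y=(-0.001664, -0.000527)  product (-0.000005, 0.000374)
  m=-3: Y*=(0.076358, -0.435887)  Y=(0.008734, 0.014077)  product (0.006803, -0.002732)
  m=-2: Y*=(0.326596, -0.439376)  Y=(0.017054, -0.110305)  product (-0.042895, -0.043518)
  m=-1: Y*=(0.154144, -0.077486)  Y=(-0.362875, 0.311082)  product (-0.031831, 0.076069)
  m=+0: Y*=(-0.446244, -0.000000)  Y=(0.932976, 0.000000)  product (-0.416335, -0.000000)
  m=+1: Y*=(-0.154144, -0.077486)  Y=(0.362875, 0.311082)  product (-0.031831, -0.076069)
  m=+2: Y*=(0.326596, 0.439376)  Y=(0.017054, 0.110305)  product (-0.042895, 0.043518)
  m=+3: Y*=(-0.076358, -0.435887)  Y=(-0.008734, 0.014077)  product (0.006803, 0.002732)
  m=+4: Y*=(-0.061823, 0.205393)  Y=(-0.001664, 0.000527)  product (-0.000005, -0.000374)
  m=+5: Y*=(0.049620, -0.052399)  Y=(-0.000126, -0.000053)  product (-0.000009, 0.000004)
  m=+6: Y*=(-0.016494, 0.005962)  Y=(-0.000004, -0.000007)  product (0.000000, 0.000000)
  m=+7: Y*=(0.003002, 0.000359)  Y=(0.000000, -0.000000)  product (0.000000, -0.000000)
  m=+8: Y*=(-0.000274, -0.000181)  Y=(0.000000, -0.000000)  product (-0.000000, 0.000000)
Total Σ_m = (-0.552210, -0.000000). Multiply by 0.739198: (-0.408192, -0.000000). P_8(cos γ) = -0.408192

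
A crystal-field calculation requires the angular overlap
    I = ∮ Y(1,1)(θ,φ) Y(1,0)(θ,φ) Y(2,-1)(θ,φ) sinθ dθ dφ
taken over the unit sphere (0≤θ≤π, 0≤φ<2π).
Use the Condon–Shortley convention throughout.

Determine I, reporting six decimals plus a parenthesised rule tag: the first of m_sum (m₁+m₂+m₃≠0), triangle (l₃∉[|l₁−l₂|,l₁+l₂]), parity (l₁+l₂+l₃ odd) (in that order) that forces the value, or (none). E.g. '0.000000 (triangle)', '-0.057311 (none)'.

-0.218510 (none)

Rules hold: Σm=0, L=4 even, 0≤2≤2.
N = 3·3·5 = 45
Δ = 0!·2!·2!/5! = 1/30
Racah Σ t=0..0: t=0:+1/1 = 1/1
⇒ 3j(1 1 2; 0 0 0)² = 2/15, sgn +1
Racah Σ t=0..0: t=0:+1/2 = 1/2
⇒ 3j(1 1 2; 1 0 -1)² = 1/10, sgn -1
4πI² = N·(3j₀)²·(3jₘ)² = 3/5
I = -1·√(0.6/4π) = -0.21850969
No selection rule forces the value: the integral is nonzero (none).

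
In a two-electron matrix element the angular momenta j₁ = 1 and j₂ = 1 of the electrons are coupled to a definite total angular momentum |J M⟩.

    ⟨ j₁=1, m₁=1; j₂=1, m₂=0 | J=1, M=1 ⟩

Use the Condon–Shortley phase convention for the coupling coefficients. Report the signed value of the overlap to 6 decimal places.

triangle: 1!×1!×1!/4! = 1/24
(j±m)!: 2!×0!×1!×1!×2!×0! = 4
prefactor² = (2J+1)×Δ×N² = 1/2
  k=0: +1/(0!×1!×0!×1!×1!×0!) = 1
Σ = 1  ⇒  CG² = 1/2×1² = 1/2
CG = +√(1/2) = +0.707107

+0.707107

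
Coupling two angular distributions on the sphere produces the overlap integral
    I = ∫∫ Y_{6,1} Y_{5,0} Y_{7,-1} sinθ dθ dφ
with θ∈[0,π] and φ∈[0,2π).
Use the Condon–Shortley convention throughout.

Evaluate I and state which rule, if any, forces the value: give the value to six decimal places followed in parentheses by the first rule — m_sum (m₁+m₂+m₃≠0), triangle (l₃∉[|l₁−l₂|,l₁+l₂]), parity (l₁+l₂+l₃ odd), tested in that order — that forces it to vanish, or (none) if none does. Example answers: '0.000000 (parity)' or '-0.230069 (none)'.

-0.083287 (none)

Rules hold: Σm=0, L=18 even, 1≤7≤11.
N = 13·11·15 = 2145
Δ = 4!·8!·6!/19! = 1/174594420
Racah Σ t=0..4: t=0:+1/4147200 t=1:−1/207360 t=2:+1/82944 t=3:−1/207360 t=4:+1/4147200 = 1/345600
⇒ 3j(6 5 7; 0 0 0)² = 420/46189, sgn -1
Racah Σ t=0..4: t=0:+1/2073600 t=1:−1/165888 t=2:+1/103680 t=3:−1/414720 t=4:+1/14515200 = 17/9676800
⇒ 3j(6 5 7; 1 0 -1)² = 85/19019, sgn +1
4πI² = N·(3j₀)²·(3jₘ)² = 4500/51623
I = -1·√(0.0871704/4π) = -0.08328748
No selection rule forces the value: the integral is nonzero (none).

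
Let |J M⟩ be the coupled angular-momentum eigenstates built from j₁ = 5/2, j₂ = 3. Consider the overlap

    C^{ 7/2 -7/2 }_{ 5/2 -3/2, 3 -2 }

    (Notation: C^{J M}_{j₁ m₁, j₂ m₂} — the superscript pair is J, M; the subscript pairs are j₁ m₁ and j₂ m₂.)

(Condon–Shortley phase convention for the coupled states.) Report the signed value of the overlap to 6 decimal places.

-0.666667

triangle: 2!×3!×4!/10! = 288/3628800
(j±m)!: 1!×4!×1!×5!×0!×7! = 14515200
prefactor² = (2J+1)×Δ×N² = 9216
  k=1: −1/(1!×1!×3!×0!×0!×4!) = -1/144
Σ = -1/144  ⇒  CG² = 9216×(-1/144)² = 4/9
CG = −√(4/9) = -0.666667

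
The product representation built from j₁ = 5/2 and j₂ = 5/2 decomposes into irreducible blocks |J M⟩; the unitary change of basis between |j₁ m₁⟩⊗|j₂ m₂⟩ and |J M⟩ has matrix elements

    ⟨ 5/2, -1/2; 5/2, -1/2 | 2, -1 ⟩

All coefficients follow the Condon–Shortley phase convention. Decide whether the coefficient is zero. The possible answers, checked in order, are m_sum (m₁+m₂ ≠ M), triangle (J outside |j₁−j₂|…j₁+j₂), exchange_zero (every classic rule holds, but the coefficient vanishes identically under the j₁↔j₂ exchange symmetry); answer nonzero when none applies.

exchange_zero

m-sum: m₁+m₂ = -1/2+(-1/2) = -1, M = -1  ✓
triangle: |j₁−j₂| = 0 ≤ J = 2 ≤ j₁+j₂ = 5  ✓
exchange: j₁=j₂ and m₁=m₂, and (−1)^(j₁+j₂−J) = (−1)^3 = −1 forces ⟨j₁m₁;j₂m₂|JM⟩ = −⟨j₂m₂;j₁m₁|JM⟩ = −⟨j₁m₁;j₂m₂|JM⟩ ⇒ the coefficient vanishes identically
Racah sum check: Σ_k collapses to 0 ⇒ CG = 0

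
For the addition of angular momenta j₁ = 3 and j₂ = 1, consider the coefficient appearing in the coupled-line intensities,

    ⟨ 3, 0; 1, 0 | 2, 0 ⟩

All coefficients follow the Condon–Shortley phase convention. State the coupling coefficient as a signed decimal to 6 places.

√[5·2!4!0!/7! · 3!3!1!1!2!2!] = √(48/7)
  +(−1)^1/∏(1,1,2,0,2,0)! = -1/4  (running -1/4)
⟨..|..⟩ = √(48/7)·(-1/4) = -0.654654

-0.654654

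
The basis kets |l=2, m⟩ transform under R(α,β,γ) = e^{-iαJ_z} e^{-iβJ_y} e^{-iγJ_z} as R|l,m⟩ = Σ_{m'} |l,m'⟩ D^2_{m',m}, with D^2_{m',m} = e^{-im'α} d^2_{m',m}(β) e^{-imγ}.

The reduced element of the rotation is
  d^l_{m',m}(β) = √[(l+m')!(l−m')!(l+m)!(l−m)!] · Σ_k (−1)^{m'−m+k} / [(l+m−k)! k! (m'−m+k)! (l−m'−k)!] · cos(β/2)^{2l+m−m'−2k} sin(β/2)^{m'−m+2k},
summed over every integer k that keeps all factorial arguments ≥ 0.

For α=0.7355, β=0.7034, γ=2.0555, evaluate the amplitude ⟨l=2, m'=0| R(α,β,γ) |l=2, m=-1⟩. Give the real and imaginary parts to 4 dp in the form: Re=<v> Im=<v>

Split into d^2_{0,-1}(β=0.7034) × two z-phases.
c=cos(0.703400/2)=0.938788, s=sin(0.703400/2)=0.344494; N=√[2·2·1·6]=4.898979
k: max(0,(-1)−(0))=0 … min(2+(-1),2−(0))=1
  k=0: (−1)^1·4.8990/(2)·0.9388^3·0.3445^1 = -0.698169
  k=1: (−1)^2·4.8990/(2)·0.9388^1·0.3445^3 = +0.094013
d^2_{0,-1}(0.7034) = -0.698169 +0.094013 = -0.604156
Phases: e^{-i·(0)·0.7355}=+1.000000+0.000000i, e^{-i·(-1)·2.0555}=-0.465946+0.884813i ⇒ D=+0.281504-0.534565i

Re=0.2815 Im=-0.5346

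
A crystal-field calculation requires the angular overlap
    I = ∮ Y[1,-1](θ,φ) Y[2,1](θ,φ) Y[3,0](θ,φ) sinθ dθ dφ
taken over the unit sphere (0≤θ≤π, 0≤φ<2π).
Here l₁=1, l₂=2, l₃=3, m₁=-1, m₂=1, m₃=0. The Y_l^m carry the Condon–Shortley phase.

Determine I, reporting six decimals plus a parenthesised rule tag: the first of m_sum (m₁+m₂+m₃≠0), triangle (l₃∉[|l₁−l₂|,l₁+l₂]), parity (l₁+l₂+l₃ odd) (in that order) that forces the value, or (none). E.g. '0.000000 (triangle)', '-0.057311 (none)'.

0.143048 (none)

m-sum 0 ✓  L=6 even ✓  1≤3≤3 ✓
Π(2lᵢ+1) = 3×5×7 = 105
triangle coeff Δ(1,2,3) = 1/105
Σ_t [0,0]: t=0:+1/4 = 1/4
(3j)²=3/35 [(1 2 3; 0 0 0)], sign=-1
Σ_t [0,0]: t=0:+1/12 = 1/12
(3j)²=1/35 [(1 2 3; -1 1 0)], sign=-1
⇒ 4πI² = 9/35
I = (+1)√(9/35/(4π)) = 0.14304817
No selection rule forces the value: the integral is nonzero (none).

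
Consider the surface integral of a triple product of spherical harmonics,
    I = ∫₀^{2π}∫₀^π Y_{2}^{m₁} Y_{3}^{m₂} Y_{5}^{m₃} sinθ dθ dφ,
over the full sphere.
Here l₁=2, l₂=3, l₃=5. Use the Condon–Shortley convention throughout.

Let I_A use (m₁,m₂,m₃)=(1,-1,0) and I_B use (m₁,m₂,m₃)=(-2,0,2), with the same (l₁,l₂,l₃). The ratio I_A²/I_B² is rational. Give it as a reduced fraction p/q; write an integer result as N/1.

Shared (l₁,l₂,l₃)=(2,3,5): N and (l;000)² cancel in I_A²/I_B².
A: Δ = 0!·4!·6!/11! = 1/2310; Racah Σ t=0..0: t=0:+1/288 = 1/288; ⇒ 3j(2 3 5; 1 -1 0)² = 5/231, sgn -1
B: Δ = 0!·4!·6!/11! = 1/2310; Racah Σ t=0..0: t=0:+1/864 = 1/864; ⇒ 3j(2 3 5; -2 0 2)² = 1/66, sgn -1
I_A²/I_B² = (5/231)/(1/66) = 10/7

10/7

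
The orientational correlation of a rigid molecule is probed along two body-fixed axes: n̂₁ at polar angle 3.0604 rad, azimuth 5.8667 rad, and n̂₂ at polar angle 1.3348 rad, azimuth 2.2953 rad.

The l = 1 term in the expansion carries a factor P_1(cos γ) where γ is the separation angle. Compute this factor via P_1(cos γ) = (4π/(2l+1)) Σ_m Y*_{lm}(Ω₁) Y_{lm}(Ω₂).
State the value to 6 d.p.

-0.304725

Term-by-term m-sum for l=1 (normalisation 4π/3 = 4.188790):
  m=-1: (+0.025625-0.011336i) × (-0.222634-0.251545i) = -0.008557-0.003922i  (running Σ = -0.008557-0.003922i)
  m=0: (-0.486993-0.000000i) × (+0.114241+0.000000i) = -0.055635-0.000000i  (running Σ = -0.064191-0.003922i)
  m=1: (-0.025625-0.011336i) × (+0.222634-0.251545i) = -0.008557+0.003922i  (running Σ = -0.072748+0.000000i)
Σ over m = -0.072748+0.000000i; ×(4π/3) → -0.304725+0.000000i. Real part: -0.304725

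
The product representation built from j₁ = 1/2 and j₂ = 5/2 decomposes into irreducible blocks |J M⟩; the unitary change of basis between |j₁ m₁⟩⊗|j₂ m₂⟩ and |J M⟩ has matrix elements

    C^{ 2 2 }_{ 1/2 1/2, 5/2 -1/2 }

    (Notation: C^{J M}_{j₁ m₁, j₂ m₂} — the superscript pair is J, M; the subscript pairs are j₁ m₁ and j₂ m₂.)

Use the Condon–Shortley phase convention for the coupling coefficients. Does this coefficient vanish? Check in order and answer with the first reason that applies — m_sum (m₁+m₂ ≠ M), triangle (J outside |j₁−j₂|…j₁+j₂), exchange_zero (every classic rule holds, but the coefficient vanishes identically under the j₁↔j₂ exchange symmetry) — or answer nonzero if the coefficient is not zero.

m_sum

m-sum: m₁+m₂ = 1/2+(-1/2) = 0, M = 2  ✗ ⇒ coefficient is 0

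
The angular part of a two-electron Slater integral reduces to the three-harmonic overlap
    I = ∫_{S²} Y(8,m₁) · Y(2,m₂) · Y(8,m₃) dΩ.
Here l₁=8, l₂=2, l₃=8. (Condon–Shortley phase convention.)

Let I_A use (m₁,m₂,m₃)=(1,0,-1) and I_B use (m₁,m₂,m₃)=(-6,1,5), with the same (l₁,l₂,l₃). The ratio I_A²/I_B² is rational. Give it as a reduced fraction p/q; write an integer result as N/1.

Shared (l₁,l₂,l₃)=(8,2,8): N and (l;000)² cancel in I_A²/I_B².
A: Δ = 2!·14!·2!/19! = 1/348840; Racah Σ t=0..2: t=0:+1/101606400 t=1:−1/29030400 t=2:+1/174182400 = -23/1219276800; ⇒ 3j(8 2 8; 1 0 -1)² = 529/38760, sgn +1
B: Δ = 2!·14!·2!/19! = 1/348840; Racah Σ t=1..2: t=1:−1/12454041600 t=2:+1/1916006400 = 1/2264371200; ⇒ 3j(8 2 8; -6 1 5)² = 847/38760, sgn -1
I_A²/I_B² = (529/38760)/(847/38760) = 529/847

529/847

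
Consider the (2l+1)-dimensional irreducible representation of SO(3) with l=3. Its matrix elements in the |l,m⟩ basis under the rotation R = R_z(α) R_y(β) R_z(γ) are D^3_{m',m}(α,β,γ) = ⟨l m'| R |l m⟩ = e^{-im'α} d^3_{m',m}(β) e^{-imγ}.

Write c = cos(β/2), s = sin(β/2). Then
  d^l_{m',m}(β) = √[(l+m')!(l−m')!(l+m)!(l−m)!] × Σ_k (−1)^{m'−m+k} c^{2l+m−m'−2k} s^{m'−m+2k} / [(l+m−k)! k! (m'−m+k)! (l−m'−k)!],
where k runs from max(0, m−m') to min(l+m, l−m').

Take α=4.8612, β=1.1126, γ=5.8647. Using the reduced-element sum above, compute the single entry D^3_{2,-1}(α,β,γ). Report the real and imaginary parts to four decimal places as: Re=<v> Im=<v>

Split into d^3_{2,-1}(β=1.1126) × two z-phases.
Half-angle: c=0.849215, s=0.528048. N=√(120·1·2·24)=75.894664
The bounds max(0,m−m')=0 and min(l+m,l−m')=1 give 2 terms
  k=0: (−1)^3·75.8947/(12)·0.8492^3·0.5280^3 = -0.570298
  k=1: (−1)^4·75.8947/(24)·0.8492^1·0.5280^5 = +0.110251
d^3_{2,-1}(1.1126) = -0.570298 +0.110251 = -0.460047
D = (-0.956037+0.293248i)·(-0.460047)·(+0.913706-0.406377i) = +0.347044-0.301999i

Re=0.3470 Im=-0.3020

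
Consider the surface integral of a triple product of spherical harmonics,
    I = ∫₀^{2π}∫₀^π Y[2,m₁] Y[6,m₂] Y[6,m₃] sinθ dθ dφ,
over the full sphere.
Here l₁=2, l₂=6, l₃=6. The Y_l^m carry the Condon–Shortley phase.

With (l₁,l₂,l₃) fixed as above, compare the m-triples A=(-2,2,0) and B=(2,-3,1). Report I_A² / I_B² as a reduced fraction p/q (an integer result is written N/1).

l's match ⇒ only the (l;m) 3-j factors differ between A and B.
A: triangle coeff Δ(2,6,6) = 1/90090; Σ_t [2,2]: t=2:+1/69120 = 1/69120; (3j)²=4/143 [(2 6 6; -2 2 0)], sign=+1
B: triangle coeff Δ(2,6,6) = 1/90090; Σ_t [0,0]: t=0:+1/120960 = 1/120960; (3j)²=24/1001 [(2 6 6; 2 -3 1)], sign=-1
I_A²/I_B² = (4/143)/(24/1001) = 7/6

7/6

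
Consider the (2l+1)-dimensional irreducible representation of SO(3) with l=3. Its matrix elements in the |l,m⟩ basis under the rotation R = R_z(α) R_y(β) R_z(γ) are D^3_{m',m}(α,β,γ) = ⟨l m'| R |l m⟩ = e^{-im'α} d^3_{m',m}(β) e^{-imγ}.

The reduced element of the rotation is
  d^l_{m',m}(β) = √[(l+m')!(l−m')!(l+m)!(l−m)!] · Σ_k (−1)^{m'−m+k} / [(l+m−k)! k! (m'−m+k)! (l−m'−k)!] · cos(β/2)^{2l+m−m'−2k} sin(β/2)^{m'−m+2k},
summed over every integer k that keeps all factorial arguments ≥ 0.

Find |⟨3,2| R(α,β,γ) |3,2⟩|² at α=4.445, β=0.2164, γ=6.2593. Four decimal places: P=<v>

D^3_{2,2}(4.4450,0.2164,6.2593) = e^{-i·2·4.4450}·d^3_{2,2}(0.2164)·e^{-i·2·6.2593}. Compute d first:
c=cos(0.216400/2)=0.994152, s=sin(0.216400/2)=0.107989; N=√[120·1·120·1]=120.000000
Admissible k: 0..1 (factorial args all ≥0)
  k=0: (−1)^0·120.0000/(120)·0.9942^6·0.1080^0 = +0.965422
  k=1: (−1)^1·120.0000/(24)·0.9942^4·0.1080^2 = -0.056956
d^3_{2,2}(0.2164) = +0.965422 -0.056956 = +0.908465
|D^3_{2,2}|² = |d^3_{2,2}(β)|² = (+0.908465)² = 0.825309 (the z-rotation phases have unit modulus)

P=0.8253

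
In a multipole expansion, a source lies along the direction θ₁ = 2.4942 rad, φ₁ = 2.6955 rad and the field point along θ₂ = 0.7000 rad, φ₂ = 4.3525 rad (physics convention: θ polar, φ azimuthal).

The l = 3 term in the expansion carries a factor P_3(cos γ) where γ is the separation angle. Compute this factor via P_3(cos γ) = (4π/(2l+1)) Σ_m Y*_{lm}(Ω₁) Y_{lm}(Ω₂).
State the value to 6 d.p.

0.299023

Term-by-term m-sum for l=3 (normalisation 4π/7 = 1.795196):
  m=-3: Y*=(-0.021091, 0.089065)  Y=(0.098364, -0.052609)  product (0.002611, 0.009870)
  m=-2: Y*=(-0.186129, 0.230824)  Y=(-0.243934, -0.213851)  product (0.094765, -0.016502)
  m=-1: Y*=(-0.383557, 0.183434)  Y=(-0.141137, 0.375090)  product (-0.014670, -0.169758)
  m=+0: Y*=(-0.053967, -0.000000)  Y=(-0.021430, 0.000000)  product (0.001157, 0.000000)
  m=+1: Y*=(0.383557, 0.183434)  Y=(0.141137, 0.375090)  product (-0.014670, 0.169758)
  m=+2: Y*=(-0.186129, -0.230824)  Y=(-0.243934, 0.213851)  product (0.094765, 0.016502)
  m=+3: Y*=(0.021091, 0.089065)  Y=(-0.098364, -0.052609)  product (0.002611, -0.009870)
Σ over m = (0.166569, 0.000000); ×(4π/7) → (0.299023, 0.000000). Real part: 0.299023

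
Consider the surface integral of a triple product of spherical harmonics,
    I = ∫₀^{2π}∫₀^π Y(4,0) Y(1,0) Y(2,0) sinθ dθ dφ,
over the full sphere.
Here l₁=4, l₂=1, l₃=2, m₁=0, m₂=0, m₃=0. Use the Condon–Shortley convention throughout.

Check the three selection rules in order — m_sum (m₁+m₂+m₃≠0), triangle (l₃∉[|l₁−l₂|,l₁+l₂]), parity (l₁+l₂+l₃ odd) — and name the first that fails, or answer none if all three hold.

Σmᵢ = 0  ✓
l₃∈[|l₁−l₂|,l₁+l₂]=[3,5] required, l₃=2 fails  ✗
Σlᵢ = 7 ⇒ odd

triangle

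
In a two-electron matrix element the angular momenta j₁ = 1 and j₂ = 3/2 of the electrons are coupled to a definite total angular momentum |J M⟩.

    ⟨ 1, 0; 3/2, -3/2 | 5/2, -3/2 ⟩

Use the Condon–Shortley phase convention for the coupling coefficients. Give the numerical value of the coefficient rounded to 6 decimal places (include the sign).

+√(2/5) ≈ +0.632456

√[6·0!2!3!/6! · 1!1!0!3!1!4!] = √(72/5)
  +(−1)^0/∏(0,0,1,0,1,3)! = 1/6  (running 1/6)
⟨..|..⟩ = √(72/5)·(1/6) = +0.632456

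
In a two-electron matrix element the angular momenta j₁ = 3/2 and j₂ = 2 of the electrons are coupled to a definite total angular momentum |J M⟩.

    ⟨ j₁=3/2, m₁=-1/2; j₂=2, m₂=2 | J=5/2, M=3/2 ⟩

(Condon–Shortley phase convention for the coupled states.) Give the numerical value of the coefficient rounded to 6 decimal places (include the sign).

−√(16/35) ≈ -0.676123

j₁+j₂−J=1  J+j₁−j₂=2  J−j₁+j₂=3  j₁+j₂+J+1=7
(j₁±m₁, j₂±m₂, J±M) = (1,2,4,0,4,1)
P² = 576/35
sum k=1..1:
  [1] −1/6 = -1/6
S = -1/6
C² = P²·S² = 16/35 ; C = -0.676123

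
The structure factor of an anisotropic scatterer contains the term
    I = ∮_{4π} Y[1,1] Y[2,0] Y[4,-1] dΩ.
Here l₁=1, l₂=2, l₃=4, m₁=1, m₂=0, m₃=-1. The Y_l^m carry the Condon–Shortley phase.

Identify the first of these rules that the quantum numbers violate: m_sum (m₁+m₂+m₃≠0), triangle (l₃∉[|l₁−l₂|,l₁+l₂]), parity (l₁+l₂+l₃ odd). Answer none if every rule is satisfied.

triangle

Σmᵢ = 0  ✓
l₃∈[|l₁−l₂|,l₁+l₂]=[1,3] required, l₃=4 fails  ✗
Σlᵢ = 7 ⇒ odd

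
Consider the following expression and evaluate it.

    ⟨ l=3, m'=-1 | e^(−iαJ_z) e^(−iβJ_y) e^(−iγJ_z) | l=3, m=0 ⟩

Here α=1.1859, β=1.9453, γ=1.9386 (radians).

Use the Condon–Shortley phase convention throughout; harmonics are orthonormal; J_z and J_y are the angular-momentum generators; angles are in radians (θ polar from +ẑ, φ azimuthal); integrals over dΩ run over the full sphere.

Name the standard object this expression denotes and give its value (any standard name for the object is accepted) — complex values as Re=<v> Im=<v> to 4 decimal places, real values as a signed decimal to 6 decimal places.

This is a Wigner D-matrix element — the rotation-matrix element ⟨l m'| R(α,β,γ) |l m⟩ in the angular-momentum basis.
First d^3_{-1,0}(β=1.9453), then the phase factors e^{-i(-1)α} and e^{-i(0)γ}:
With c≡cos(β/2)=0.563112 and s≡sin(β/2)=0.826381, N=[2·24·6·6]^{1/2}=41.569219
Admissible k: 1..3 (factorial args all ≥0)
  k=1: (−1)^0·41.5692/(12)·0.5631^5·0.8264^1 = +0.162085
  k=2: (−1)^1·41.5692/(4)·0.5631^3·0.8264^3 = -1.047215
  k=3: (−1)^2·41.5692/(12)·0.5631^1·0.8264^5 = +0.751772
d^3_{-1,0}(1.9453) = +0.162085 -1.047215 +0.751772 = -0.133358
Attach z-rotation phases: D = e^{-i(-1)(1.1859)}·(-0.133358)·e^{-i(0)(1.9386)} = -0.050071-0.123601i

Wigner D-matrix element, Re=-0.0501 Im=-0.1236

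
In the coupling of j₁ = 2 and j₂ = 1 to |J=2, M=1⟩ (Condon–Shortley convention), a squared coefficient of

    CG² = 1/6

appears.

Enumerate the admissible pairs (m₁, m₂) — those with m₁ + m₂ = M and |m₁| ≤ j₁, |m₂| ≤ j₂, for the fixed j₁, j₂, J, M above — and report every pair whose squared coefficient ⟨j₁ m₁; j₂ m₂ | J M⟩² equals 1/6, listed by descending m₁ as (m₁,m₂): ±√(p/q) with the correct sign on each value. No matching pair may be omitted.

Admissible pairs with m₁+m₂ = M = 1: (0,1), (1,0), (2,-1)
  (m₁,m₂)=(2,-1): CG² = 1/3, CG = +√(1/3)
  (m₁,m₂)=(1,0): CG² = 1/6, CG = +√(1/6)   ← matches the target
  (m₁,m₂)=(0,1): CG² = 1/2, CG = −√(1/2)
Pairs with CG² = 1/6: (1,0): +√(1/6)

(1,0): +√(1/6)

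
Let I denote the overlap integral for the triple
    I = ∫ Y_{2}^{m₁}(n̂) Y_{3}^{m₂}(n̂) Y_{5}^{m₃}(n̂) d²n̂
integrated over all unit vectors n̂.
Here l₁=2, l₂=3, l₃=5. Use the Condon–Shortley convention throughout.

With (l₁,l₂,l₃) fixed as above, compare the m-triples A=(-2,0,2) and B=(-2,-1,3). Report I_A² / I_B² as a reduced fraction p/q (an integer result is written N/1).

Shared (l₁,l₂,l₃)=(2,3,5): N and (l;000)² cancel in I_A²/I_B².
A: Δ = 0!·4!·6!/11! = 1/2310; Racah Σ t=0..0: t=0:+1/864 = 1/864; ⇒ 3j(2 3 5; -2 0 2)² = 1/66, sgn -1
B: Δ = 0!·4!·6!/11! = 1/2310; Racah Σ t=0..0: t=0:+1/1152 = 1/1152; ⇒ 3j(2 3 5; -2 -1 3)² = 1/33, sgn +1
I_A²/I_B² = (1/66)/(1/33) = 1/2

1/2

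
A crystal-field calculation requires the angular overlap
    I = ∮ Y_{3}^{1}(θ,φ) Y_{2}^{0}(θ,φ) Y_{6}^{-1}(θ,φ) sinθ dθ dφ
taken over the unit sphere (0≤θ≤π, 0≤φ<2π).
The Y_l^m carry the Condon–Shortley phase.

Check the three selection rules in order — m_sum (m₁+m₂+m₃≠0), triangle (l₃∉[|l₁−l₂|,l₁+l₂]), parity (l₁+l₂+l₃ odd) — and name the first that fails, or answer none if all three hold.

azimuthal sum: 1 + 0 − 1 = 0  ✓
l₃ must lie in [1,5]; have l₃=6  ✗
L = 3 + 2 + 6 = 11 (odd)

triangle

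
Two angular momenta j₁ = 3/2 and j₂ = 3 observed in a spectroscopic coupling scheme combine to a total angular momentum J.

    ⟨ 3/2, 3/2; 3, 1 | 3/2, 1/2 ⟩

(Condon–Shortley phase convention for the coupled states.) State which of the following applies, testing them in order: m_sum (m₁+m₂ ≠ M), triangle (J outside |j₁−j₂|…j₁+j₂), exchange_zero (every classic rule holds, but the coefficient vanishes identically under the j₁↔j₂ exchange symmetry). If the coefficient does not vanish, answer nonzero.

m-sum: m₁+m₂ = 3/2+1 = 5/2, M = 1/2  ✗ ⇒ coefficient is 0

m_sum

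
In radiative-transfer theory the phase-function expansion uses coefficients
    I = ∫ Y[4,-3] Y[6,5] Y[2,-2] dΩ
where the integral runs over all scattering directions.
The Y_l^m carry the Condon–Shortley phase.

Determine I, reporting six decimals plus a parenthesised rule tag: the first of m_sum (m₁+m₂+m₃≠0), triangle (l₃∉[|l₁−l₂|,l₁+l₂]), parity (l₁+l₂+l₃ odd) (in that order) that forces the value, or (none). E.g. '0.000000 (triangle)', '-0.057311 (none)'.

-0.288917 (none)

Rules hold: Σm=0, L=12 even, 2≤2≤10.
N = 9·13·5 = 585
Δ = 8!·0!·4!/13! = 1/6435
Racah Σ t=4..4: t=4:+1/2304 = 1/2304
⇒ 3j(4 6 2; 0 0 0)² = 5/143, sgn +1
Racah Σ t=7..7: t=7:−1/120960 = -1/120960
⇒ 3j(4 6 2; -3 5 -2)² = 2/39, sgn -1
4πI² = N·(3j₀)²·(3jₘ)² = 150/143
I = -1·√(1.04895/4π) = -0.28891672
No selection rule forces the value: the integral is nonzero (none).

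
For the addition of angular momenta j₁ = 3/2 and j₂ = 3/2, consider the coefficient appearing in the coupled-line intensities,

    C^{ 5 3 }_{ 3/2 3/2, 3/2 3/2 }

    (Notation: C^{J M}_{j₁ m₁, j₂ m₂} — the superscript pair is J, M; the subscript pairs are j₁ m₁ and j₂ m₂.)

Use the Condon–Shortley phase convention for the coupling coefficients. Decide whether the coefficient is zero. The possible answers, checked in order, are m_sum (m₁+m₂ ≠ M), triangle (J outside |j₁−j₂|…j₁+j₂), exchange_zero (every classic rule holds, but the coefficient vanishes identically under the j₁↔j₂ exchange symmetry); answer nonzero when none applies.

triangle

m-sum: m₁+m₂ = 3/2+3/2 = 3, M = 3  ✓
triangle: need |j₁−j₂| ≤ J ≤ j₁+j₂, i.e. J ∈ [0, 3]; J = 5 is outside ✗ ⇒ coefficient is 0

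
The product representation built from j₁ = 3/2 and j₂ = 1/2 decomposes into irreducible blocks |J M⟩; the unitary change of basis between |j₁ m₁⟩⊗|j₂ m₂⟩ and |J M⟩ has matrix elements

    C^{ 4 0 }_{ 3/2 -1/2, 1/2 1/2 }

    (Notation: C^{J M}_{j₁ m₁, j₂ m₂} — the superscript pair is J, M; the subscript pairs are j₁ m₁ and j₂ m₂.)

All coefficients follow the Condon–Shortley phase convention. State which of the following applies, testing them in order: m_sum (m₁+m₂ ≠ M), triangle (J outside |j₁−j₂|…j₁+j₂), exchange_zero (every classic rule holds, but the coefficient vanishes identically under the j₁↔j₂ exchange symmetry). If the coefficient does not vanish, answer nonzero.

triangle

m-sum: m₁+m₂ = -1/2+1/2 = 0, M = 0  ✓
triangle: need |j₁−j₂| ≤ J ≤ j₁+j₂, i.e. J ∈ [1, 2]; J = 4 is outside ✗ ⇒ coefficient is 0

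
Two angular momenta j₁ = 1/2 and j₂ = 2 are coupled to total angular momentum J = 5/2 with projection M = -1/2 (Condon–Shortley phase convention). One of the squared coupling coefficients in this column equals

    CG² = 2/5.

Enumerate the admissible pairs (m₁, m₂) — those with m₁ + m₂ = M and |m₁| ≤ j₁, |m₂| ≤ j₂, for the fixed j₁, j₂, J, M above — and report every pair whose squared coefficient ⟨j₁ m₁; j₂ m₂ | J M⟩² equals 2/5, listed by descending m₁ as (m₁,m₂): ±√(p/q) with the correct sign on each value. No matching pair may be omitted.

(1/2,-1): +√(2/5)

Admissible pairs with m₁+m₂ = M = -1/2: (-1/2,0), (1/2,-1)
  (m₁,m₂)=(1/2,-1): CG² = 2/5, CG = +√(2/5)   ← matches the target
  (m₁,m₂)=(-1/2,0): CG² = 3/5, CG = +√(3/5)
Pairs with CG² = 2/5: (1/2,-1): +√(2/5)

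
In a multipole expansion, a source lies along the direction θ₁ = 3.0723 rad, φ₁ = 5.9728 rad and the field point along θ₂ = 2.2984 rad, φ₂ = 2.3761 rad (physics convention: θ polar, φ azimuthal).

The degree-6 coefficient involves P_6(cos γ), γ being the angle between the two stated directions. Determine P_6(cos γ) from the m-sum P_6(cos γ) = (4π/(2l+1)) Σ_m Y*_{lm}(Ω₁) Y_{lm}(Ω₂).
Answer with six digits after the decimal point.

0.128992

Term-by-term m-sum for l=6 (normalisation 4π/13 = 0.966644):
  [-6]  conj(Y_{6,-6})(Ω₁) = -0.000000-0.000000i ; Y_{6,-6}(Ω₂) = -0.009982-0.083184i ; Δ = -0.000000+0.000000i
  [-5]  conj(Y_{6,-5})(Ω₁) = -0.000000+0.000003i ; Y_{6,-5}(Ω₂) = -0.200028-0.163706i ; Δ = +0.000000-0.000001i
  [-4]  conj(Y_{6,-4})(Ω₁) = +0.000026-0.000077i ; Y_{6,-4}(Ω₂) = -0.427560+0.034115i ; Δ = -0.000009+0.000034i
  [-3]  conj(Y_{6,-3})(Ω₁) = -0.001023+0.001375i ; Y_{6,-3}(Ω₂) = -0.223383+0.251793i ; Δ = -0.000118-0.000565i
  [-2]  conj(Y_{6,-2})(Ω₁) = +0.020029-0.014322i ; Y_{6,-2}(Ω₂) = -0.003652-0.091696i ; Δ = -0.001386-0.001784i
  [-1]  conj(Y_{6,-1})(Ω₁) = -0.212111+0.068035i ; Y_{6,-1}(Ω₂) = -0.267519-0.257075i ; Δ = +0.074234+0.036328i
  [+0]  conj(Y_{6,0})(Ω₁) = +0.966462-0.000000i ; Y_{6,0}(Ω₂) = -0.012417+0.000000i ; Δ = -0.012000+0.000000i
  [+1]  conj(Y_{6,1})(Ω₁) = +0.212111+0.068035i ; Y_{6,1}(Ω₂) = +0.267519-0.257075i ; Δ = +0.074234-0.036328i
  [+2]  conj(Y_{6,2})(Ω₁) = +0.020029+0.014322i ; Y_{6,2}(Ω₂) = -0.003652+0.091696i ; Δ = -0.001386+0.001784i
  [+3]  conj(Y_{6,3})(Ω₁) = +0.001023+0.001375i ; Y_{6,3}(Ω₂) = +0.223383+0.251793i ; Δ = -0.000118+0.000565i
  [+4]  conj(Y_{6,4})(Ω₁) = +0.000026+0.000077i ; Y_{6,4}(Ω₂) = -0.427560-0.034115i ; Δ = -0.000009-0.000034i
  [+5]  conj(Y_{6,5})(Ω₁) = +0.000000+0.000003i ; Y_{6,5}(Ω₂) = +0.200028-0.163706i ; Δ = +0.000000+0.000001i
  [+6]  conj(Y_{6,6})(Ω₁) = -0.000000+0.000000i ; Y_{6,6}(Ω₂) = -0.009982+0.083184i ; Δ = -0.000000-0.000000i
Σ over m = +0.133443-0.000000i; ×(4π/13) → +0.128992-0.000000i. Real part: 0.128992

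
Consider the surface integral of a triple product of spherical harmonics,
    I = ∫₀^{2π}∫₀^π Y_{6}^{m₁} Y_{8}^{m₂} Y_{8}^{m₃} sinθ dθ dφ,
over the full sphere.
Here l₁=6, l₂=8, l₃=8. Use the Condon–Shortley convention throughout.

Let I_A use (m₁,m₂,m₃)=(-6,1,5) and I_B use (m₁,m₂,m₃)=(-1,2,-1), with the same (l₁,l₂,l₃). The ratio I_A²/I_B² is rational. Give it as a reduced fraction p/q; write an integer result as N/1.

7488/4205

Shared (l₁,l₂,l₃)=(6,8,8): N and (l;000)² cancel in I_A²/I_B².
A: Δ = 6!·6!·10!/23! = 1/13742520792; Racah Σ t=6..6: t=6:+1/15676416000 = 1/15676416000; ⇒ 3j(6 8 8; -6 1 5)² = 72/7429, sgn -1
B: Δ = 6!·6!·10!/23! = 1/13742520792; Racah Σ t=1..6: t=1:−1/31352832000 t=2:+1/464486400 t=3:−1/52254720 t=4:+1/29859840 t=5:−1/82944000 t=6:+1/1492992000 = 319/62705664000; ⇒ 3j(6 8 8; -1 2 -1)² = 4205/772616, sgn -1
I_A²/I_B² = (72/7429)/(4205/772616) = 7488/4205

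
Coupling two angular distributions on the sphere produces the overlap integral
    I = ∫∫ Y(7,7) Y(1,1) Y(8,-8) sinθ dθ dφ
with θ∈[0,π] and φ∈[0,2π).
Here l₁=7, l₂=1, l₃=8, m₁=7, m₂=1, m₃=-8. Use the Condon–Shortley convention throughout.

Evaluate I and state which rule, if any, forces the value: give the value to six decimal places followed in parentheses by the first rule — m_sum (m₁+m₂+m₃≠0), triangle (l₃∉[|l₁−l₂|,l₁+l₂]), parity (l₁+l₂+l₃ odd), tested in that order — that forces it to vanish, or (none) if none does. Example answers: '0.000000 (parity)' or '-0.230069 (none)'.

0.335179 (none)

Rules hold: Σm=0, L=16 even, 6≤8≤8.
N = 15·3·17 = 765
Δ = 0!·14!·2!/17! = 1/2040
Racah Σ t=0..0: t=0:+1/25401600 = 1/25401600
⇒ 3j(7 1 8; 0 0 0)² = 8/255, sgn +1
Racah Σ t=0..0: t=0:+1/174356582400 = 1/174356582400
⇒ 3j(7 1 8; 7 1 -8)² = 1/17, sgn +1
4πI² = N·(3j₀)²·(3jₘ)² = 24/17
I = +1·√(1.41176/4π) = 0.33517856
No selection rule forces the value: the integral is nonzero (none).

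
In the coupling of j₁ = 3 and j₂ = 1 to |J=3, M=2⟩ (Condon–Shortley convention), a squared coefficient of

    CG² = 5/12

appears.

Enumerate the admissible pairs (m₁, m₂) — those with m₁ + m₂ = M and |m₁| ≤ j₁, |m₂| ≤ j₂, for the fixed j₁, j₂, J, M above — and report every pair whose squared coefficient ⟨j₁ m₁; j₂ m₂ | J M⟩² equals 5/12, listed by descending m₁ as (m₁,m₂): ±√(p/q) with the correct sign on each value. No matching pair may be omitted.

(1,1): −√(5/12)

Admissible pairs with m₁+m₂ = M = 2: (1,1), (2,0), (3,-1)
  (m₁,m₂)=(3,-1): CG² = 1/4, CG = +√(1/4)
  (m₁,m₂)=(2,0): CG² = 1/3, CG = +√(1/3)
  (m₁,m₂)=(1,1): CG² = 5/12, CG = −√(5/12)   ← matches the target
Pairs with CG² = 5/12: (1,1): −√(5/12)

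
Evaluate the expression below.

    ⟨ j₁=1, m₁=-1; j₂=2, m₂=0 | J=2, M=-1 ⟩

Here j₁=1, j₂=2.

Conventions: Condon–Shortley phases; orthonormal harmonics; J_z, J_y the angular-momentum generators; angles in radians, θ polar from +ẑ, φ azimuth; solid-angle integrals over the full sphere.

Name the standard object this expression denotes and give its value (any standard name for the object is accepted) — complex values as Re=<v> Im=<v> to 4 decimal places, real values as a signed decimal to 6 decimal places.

This is a Clebsch–Gordan (vector-coupling) coefficient.
triangle: 1!×1!×3!/6! = 6/720
(j±m)!: 0!×2!×2!×2!×1!×3! = 48
prefactor² = (2J+1)×Δ×N² = 2
  k=1: −1/(1!×0!×1!×1!×0!×2!) = -1/2
Σ = -1/2  ⇒  CG² = 2×(-1/2)² = 1/2
CG = −√(1/2) = -0.707107

Clebsch–Gordan coefficient, −√(1/2) ≈ -0.707107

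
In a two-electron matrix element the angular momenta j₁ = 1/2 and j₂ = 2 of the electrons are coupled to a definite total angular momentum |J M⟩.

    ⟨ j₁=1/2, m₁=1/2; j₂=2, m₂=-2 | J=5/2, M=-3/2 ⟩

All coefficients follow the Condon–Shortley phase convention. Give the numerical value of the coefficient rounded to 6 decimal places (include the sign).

+0.447214

j₁+j₂−J=0  J+j₁−j₂=1  J−j₁+j₂=4  j₁+j₂+J+1=6
(j₁±m₁, j₂±m₂, J±M) = (1,0,0,4,1,4)
P² = 576/5
sum k=0..0:
  [0] +1/24 = 1/24
S = 1/24
C² = P²·S² = 1/5 ; C = +0.447214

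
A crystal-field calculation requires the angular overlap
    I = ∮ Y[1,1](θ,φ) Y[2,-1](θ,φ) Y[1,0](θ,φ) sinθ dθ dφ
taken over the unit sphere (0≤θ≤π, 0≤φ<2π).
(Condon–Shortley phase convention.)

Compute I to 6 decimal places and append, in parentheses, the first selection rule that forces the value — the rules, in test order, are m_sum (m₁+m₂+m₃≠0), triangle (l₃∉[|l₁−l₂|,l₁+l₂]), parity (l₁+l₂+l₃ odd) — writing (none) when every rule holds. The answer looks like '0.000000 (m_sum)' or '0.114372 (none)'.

Rules hold: Σm=0, L=4 even, 1≤1≤3.
N = 3·5·3 = 45
Δ = 2!·0!·2!/5! = 1/30
Racah Σ t=1..1: t=1:−1/1 = -1/1
⇒ 3j(1 2 1; 0 0 0)² = 2/15, sgn +1
Racah Σ t=0..0: t=0:+1/2 = 1/2
⇒ 3j(1 2 1; 1 -1 0)² = 1/10, sgn -1
4πI² = N·(3j₀)²·(3jₘ)² = 3/5
I = -1·√(0.6/4π) = -0.21850969
No selection rule forces the value: the integral is nonzero (none).

-0.218510 (none)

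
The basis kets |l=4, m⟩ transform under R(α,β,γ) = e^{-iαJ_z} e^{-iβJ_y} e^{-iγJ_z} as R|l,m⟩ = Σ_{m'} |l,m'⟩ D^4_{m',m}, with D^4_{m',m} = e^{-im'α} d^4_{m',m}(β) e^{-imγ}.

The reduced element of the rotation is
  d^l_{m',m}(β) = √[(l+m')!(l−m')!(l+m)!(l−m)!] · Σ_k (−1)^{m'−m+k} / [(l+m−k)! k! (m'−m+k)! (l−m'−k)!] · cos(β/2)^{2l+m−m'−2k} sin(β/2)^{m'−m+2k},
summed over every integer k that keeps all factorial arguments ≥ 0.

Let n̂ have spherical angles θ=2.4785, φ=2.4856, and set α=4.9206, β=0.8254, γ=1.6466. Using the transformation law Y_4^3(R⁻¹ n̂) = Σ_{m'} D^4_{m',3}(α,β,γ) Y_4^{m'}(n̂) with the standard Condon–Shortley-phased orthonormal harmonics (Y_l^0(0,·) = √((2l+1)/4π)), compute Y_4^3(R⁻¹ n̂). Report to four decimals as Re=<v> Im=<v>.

Re=-0.0071 Im=-0.1196

Need the full column D^4_{m',3} for m'=−4..4 at α=4.9206, β=0.8254, γ=1.6466.
cos(β/2)=0.916041, sin(β/2)=0.401084
d^4_{-4,3}: single k=7 term ⇒ +0.004326;  D = -0.002462+0.003557i
d^4_{-3,3}: k∈[6..7] ⇒ +0.024453 -0.000670 = +0.023784;  D = -0.021932-0.009201i
d^4_{-2,3}: k∈[5..6] ⇒ +0.089559 -0.005723 = +0.083836;  D = +0.015752-0.082343i
d^4_{-1,3}: k∈[4..5] ⇒ +0.241058 -0.027728 = +0.213330;  D = +0.213291-0.004096i
d^4_{0,3}: k∈[3..4] ⇒ +0.492431 -0.094403 = +0.398028;  D = +0.089738+0.387780i
d^4_{1,3}: k∈[2..3] ⇒ +0.754451 -0.241058 = +0.513394;  D = -0.465447+0.216639i
d^4_{2,3}: k∈[1..2] ⇒ +0.812278 -0.467161 = +0.345117;  D = -0.207162-0.276025i
d^4_{3,3}: k∈[0..1] ⇒ +0.495816 -0.665364 = -0.169548;  D = -0.111638+0.127607i
d^4_{4,3}: single k=0 term ⇒ -0.614024;  D = -0.535724-0.300043i
Y_4^{m'}(θ=2.4785,φ=2.4856) and Σ D·Y over m':
  (-0.0025+0.0036i)·(-0.0552+0.0314i)  (-0.0219-0.0092i)·(-0.0890+0.2122i)  (+0.0158-0.0823i)·(+0.1086+0.4102i)  (+0.2133-0.0041i)·(+0.2451+0.1886i)  (+0.0897+0.3878i)·(-0.2255+0.0000i)  (-0.4654+0.2166i)·(-0.2451+0.1886i)  (-0.2072-0.2760i)·(+0.1086-0.4102i)  (-0.1116+0.1276i)·(+0.0890+0.2122i)  (-0.5357-0.3000i)·(-0.0552-0.0314i)
Y_4^3(R⁻¹ n̂) = -0.007147-0.119609i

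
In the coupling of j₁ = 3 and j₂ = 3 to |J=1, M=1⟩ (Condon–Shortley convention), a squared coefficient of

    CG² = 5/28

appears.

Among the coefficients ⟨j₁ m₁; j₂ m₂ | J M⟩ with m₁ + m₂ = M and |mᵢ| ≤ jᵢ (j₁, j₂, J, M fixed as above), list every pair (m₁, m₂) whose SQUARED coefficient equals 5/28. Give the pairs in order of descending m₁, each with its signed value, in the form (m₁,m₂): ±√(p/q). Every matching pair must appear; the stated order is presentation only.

(2,-1): −√(5/28); (-1,2): +√(5/28)

Admissible pairs with m₁+m₂ = M = 1: (-2,3), (-1,2), (0,1), (1,0), (2,-1), (3,-2)
  (m₁,m₂)=(3,-2): CG² = 3/28, CG = +√(3/28)
  (m₁,m₂)=(2,-1): CG² = 5/28, CG = −√(5/28)   ← matches the target
  (m₁,m₂)=(1,0): CG² = 3/14, CG = +√(3/14)
  (m₁,m₂)=(0,1): CG² = 3/14, CG = −√(3/14)
  (m₁,m₂)=(-1,2): CG² = 5/28, CG = +√(5/28)   ← matches the target
  (m₁,m₂)=(-2,3): CG² = 3/28, CG = −√(3/28)
Pairs with CG² = 5/28: (2,-1): −√(5/28); (-1,2): +√(5/28)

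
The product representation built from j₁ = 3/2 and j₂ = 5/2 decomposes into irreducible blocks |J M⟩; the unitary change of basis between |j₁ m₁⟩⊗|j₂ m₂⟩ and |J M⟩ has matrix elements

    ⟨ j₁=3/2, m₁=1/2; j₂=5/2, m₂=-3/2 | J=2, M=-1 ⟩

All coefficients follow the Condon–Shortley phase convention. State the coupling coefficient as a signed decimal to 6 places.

+√(1/42) ≈ +0.154303

j₁+j₂−J=2  J+j₁−j₂=1  J−j₁+j₂=3  j₁+j₂+J+1=7
(j₁±m₁, j₂±m₂, J±M) = (2,1,1,4,1,3)
P² = 24/7
sum k=0..1:
  [0] +1/4 = 1/4
  [1] −1/6 = -1/6
S = 1/12
C² = P²·S² = 1/42 ; C = +0.154303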